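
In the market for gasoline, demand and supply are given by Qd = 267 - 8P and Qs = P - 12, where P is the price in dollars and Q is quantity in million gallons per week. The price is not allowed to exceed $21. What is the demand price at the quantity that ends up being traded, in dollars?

In a free market, 267 - 8P = P - 12 gives the equilibrium P* = 31, Q* = 19.
Because the ceiling (21) lies below the market-clearing price, it is binding.
At P = 21: Qd = 267 - 8·21 = 99 and Qs = 21 - 12 = 9.
Only 9 units reach the market. On the demand curve, the marginal buyer's willingness to pay at Q = 9 is (267 - 9)/8 = 32.25.

32.25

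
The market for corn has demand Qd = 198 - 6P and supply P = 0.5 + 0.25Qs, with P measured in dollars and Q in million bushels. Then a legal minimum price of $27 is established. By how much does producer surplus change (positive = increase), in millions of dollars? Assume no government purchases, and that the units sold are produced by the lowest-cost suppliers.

31.5

Rearranging supply gives Qs = 4P - 2. Equilibrium: 198 - 6P = 4P - 2, so 200 = 10P and P* = 20, Q* = 78.
The floor of 27 is above the equilibrium price 20, so it binds.
At P = 27: Qd = 198 - 6·27 = 36 and Qs = 4·27 - 2 = 106.
Producer surplus without the control is ½ · (20 - 0.5) · 78 = 760.5.
With the floor, 36 units are sold at 27. The supply price at Q = 36 is 9.5, so PS = ½ · [(27 - 0.5) + (27 - 9.5)] · 36 = 792.
Change in producer surplus = 792 - 760.5 = 31.5.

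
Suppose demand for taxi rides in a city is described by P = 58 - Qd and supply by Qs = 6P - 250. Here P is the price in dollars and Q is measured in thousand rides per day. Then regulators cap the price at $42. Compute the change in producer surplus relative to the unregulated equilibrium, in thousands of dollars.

-16

Rearranging demand gives Qd = 58 - P. Equilibrium: 58 - P = 6P - 250, so 308 = 7P and P* = 44, Q* = 14.
Because the ceiling (42) lies below the market-clearing price, it is binding.
At P = 42: Qd = 58 - 42 = 16 and Qs = 6·42 - 250 = 2.
Producer surplus without the control is ½ · (44 - 125/3) · 14 = 49/3.
With the ceiling, producers sell 2 units at 42, so PS = ½ · (42 - 125/3) · 2 = 1/3.
Change in producer surplus = 1/3 - 49/3 = -16.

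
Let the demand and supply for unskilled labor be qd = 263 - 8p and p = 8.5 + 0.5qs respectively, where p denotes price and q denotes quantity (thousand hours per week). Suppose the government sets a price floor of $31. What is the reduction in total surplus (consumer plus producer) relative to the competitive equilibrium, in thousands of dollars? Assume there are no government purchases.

180

Rearranging supply gives qs = 2p - 17. Setting quantity demanded equal to quantity supplied, 263 - 8p = 2p - 17, gives p* = 28 and q* = 39.
Because the floor (31) lies above the market-clearing price, it is binding.
At p = 31: qd = 263 - 8·31 = 15 and qs = 2·31 - 17 = 45.
Quantity traded falls to 15. At q = 15 the demand price is (263 - 15)/8 = 31 and the supply price is (17 + 15)/2 = 16.
Deadweight loss = ½ · (31 - 16) · (39 - 15) = ½ · 15 · 24 = 180.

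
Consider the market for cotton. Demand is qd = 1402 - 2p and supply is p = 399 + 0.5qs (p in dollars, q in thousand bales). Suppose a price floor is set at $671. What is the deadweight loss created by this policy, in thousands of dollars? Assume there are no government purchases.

Rearranging supply gives qs = 2p - 798. Without the control the market clears where 1402 - 2p = 2p - 798, i.e. p* = 550 and q* = 302.
Since 671 > 550, the floor is binding.
At p = 671: qd = 1402 - 2·671 = 60 and qs = 2·671 - 798 = 544.
Quantity traded falls to 60. At q = 60 the demand price is (1402 - 60)/2 = 671 and the supply price is (798 + 60)/2 = 429.
Deadweight loss = ½ · (671 - 429) · (302 - 60) = ½ · 242 · 242 = 29282.

29282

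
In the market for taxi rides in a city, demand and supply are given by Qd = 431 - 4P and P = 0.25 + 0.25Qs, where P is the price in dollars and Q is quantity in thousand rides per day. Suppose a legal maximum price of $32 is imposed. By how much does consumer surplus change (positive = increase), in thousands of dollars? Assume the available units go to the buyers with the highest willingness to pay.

Rearranging supply gives Qs = 4P - 1. Setting quantity demanded equal to quantity supplied, 431 - 4P = 4P - 1, gives P* = 54 and Q* = 215.
The ceiling of 32 is below the equilibrium price 54, so it binds.
At P = 32: Qd = 431 - 4·32 = 303 and Qs = 4·32 - 1 = 127.
Consumer surplus without the control is ½ · (107.75 - 54) · 215 = 5778.125.
With the ceiling, 127 units are sold at 32 (assume they go to the highest-value buyers). The demand price at Q = 127 is 76, so CS = ½ · [(107.75 - 32) + (76 - 32)] · 127 = 7604.125.
Change in consumer surplus = 7604.125 - 5778.125 = 1826.

1826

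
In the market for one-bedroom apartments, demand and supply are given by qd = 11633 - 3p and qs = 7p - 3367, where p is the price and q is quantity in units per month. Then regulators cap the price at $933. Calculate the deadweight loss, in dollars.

3750705

In a free market, 11633 - 3p = 7p - 3367 gives the equilibrium p* = 1500, q* = 7133.
Since 933 < 1500, the ceiling is binding.
At p = 933: qd = 11633 - 3·933 = 8834 and qs = 7·933 - 3367 = 3164.
Quantity traded falls to 3164. At q = 3164 the demand price is (11633 - 3164)/3 = 2823 and the supply price is (3367 + 3164)/7 = 933.
Deadweight loss = ½ · (2823 - 933) · (7133 - 3164) = ½ · 1890 · 3969 = 3750705.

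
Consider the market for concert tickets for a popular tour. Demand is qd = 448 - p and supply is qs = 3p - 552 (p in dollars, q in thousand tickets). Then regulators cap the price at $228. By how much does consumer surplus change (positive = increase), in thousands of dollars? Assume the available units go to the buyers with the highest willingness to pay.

726

Setting quantity demanded equal to quantity supplied, 448 - p = 3p - 552, gives p* = 250 and q* = 198.
Since 228 < 250, the ceiling is binding.
At p = 228: qd = 448 - 228 = 220 and qs = 3·228 - 552 = 132.
Consumer surplus without the control is ½ · (448 - 250) · 198 = 19602.
With the ceiling, 132 units are sold at 228 (assume they go to the highest-value buyers). The demand price at q = 132 is 316, so CS = ½ · [(448 - 228) + (316 - 228)] · 132 = 20328.
Change in consumer surplus = 20328 - 19602 = 726.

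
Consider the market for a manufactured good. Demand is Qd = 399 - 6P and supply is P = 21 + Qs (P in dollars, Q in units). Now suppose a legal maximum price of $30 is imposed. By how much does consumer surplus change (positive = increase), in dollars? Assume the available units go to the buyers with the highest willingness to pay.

Rearranging supply gives Qs = P - 21. Setting quantity demanded equal to quantity supplied, 399 - 6P = P - 21, gives P* = 60 and Q* = 39.
The ceiling of 30 is below the equilibrium price 60, so it binds.
At P = 30: Qd = 399 - 6·30 = 219 and Qs = 30 - 21 = 9.
Consumer surplus without the control is ½ · (66.5 - 60) · 39 = 126.75.
With the ceiling, 9 units are sold at 30 (assume they go to the highest-value buyers). The demand price at Q = 9 is 65, so CS = ½ · [(66.5 - 30) + (65 - 30)] · 9 = 321.75.
Change in consumer surplus = 321.75 - 126.75 = 195.

195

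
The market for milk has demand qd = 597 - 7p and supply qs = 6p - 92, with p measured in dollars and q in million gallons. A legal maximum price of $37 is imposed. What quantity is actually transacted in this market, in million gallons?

Equilibrium: 597 - 7p = 6p - 92, so 689 = 13p and p* = 53, q* = 226.
Because the ceiling (37) lies below the market-clearing price, it is binding.
At p = 37: qd = 597 - 7·37 = 338 and qs = 6·37 - 92 = 130.
The quantity actually transacted is the short side, supply: 130.

130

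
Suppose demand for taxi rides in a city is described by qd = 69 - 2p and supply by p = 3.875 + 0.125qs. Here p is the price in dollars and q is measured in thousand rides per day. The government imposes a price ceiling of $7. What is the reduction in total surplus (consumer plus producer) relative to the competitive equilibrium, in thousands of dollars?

180

Rearranging supply gives qs = 8p - 31. Without the control the market clears where 69 - 2p = 8p - 31, i.e. p* = 10 and q* = 49.
Since 7 < 10, the ceiling is binding.
At p = 7: qd = 69 - 2·7 = 55 and qs = 8·7 - 31 = 25.
Quantity traded falls to 25. At q = 25 the demand price is (69 - 25)/2 = 22 and the supply price is (31 + 25)/8 = 7.
Deadweight loss = ½ · (22 - 7) · (49 - 25) = ½ · 15 · 24 = 180.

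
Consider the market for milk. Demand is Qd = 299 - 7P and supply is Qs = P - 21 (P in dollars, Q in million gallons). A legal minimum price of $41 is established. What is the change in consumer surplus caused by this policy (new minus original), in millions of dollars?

-15.5

Without the control the market clears where 299 - 7P = P - 21, i.e. P* = 40 and Q* = 19.
The floor of 41 is above the equilibrium price 40, so it binds.
At P = 41: Qd = 299 - 7·41 = 12 and Qs = 41 - 21 = 20.
Consumer surplus without the control is ½ · (299/7 - 40) · 19 = 361/14.
With the floor, consumers buy 12 units at 41, so CS = ½ · (299/7 - 41) · 12 = 72/7.
Change in consumer surplus = 72/7 - 361/14 = -15.5.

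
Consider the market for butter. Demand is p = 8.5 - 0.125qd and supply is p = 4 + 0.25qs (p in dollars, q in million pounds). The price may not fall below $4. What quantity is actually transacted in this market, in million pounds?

12

Rearranging demand gives qd = 68 - 8p; rearranging supply gives qs = 4p - 16. In a free market, 68 - 8p = 4p - 16 gives the equilibrium p* = 7, q* = 12.
Since 4 is below p* = 7, the floor does not bind and the free-market outcome prevails.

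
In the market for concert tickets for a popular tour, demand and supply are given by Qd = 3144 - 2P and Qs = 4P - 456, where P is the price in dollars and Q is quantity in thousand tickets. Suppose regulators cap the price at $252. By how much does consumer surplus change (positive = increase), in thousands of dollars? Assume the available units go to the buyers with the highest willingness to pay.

-292320

Without the control the market clears where 3144 - 2P = 4P - 456, i.e. P* = 600 and Q* = 1944.
Since 252 < 600, the ceiling is binding.
At P = 252: Qd = 3144 - 2·252 = 2640 and Qs = 4·252 - 456 = 552.
Consumer surplus without the control is ½ · (1572 - 600) · 1944 = 944784.
With the ceiling, 552 units are sold at 252 (assume they go to the highest-value buyers). The demand price at Q = 552 is 1296, so CS = ½ · [(1572 - 252) + (1296 - 252)] · 552 = 652464.
Change in consumer surplus = 652464 - 944784 = -292320.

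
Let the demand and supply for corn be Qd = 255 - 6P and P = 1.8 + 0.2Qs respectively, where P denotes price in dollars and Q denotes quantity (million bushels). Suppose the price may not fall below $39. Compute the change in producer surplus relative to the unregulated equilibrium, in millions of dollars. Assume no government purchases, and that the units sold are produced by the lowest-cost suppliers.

-495

Rearranging supply gives Qs = 5P - 9. Without the control the market clears where 255 - 6P = 5P - 9, i.e. P* = 24 and Q* = 111.
Since 39 > 24, the floor is binding.
At P = 39: Qd = 255 - 6·39 = 21 and Qs = 5·39 - 9 = 186.
Producer surplus without the control is ½ · (24 - 1.8) · 111 = 1232.1.
With the floor, 21 units are sold at 39. The supply price at Q = 21 is 6, so PS = ½ · [(39 - 1.8) + (39 - 6)] · 21 = 737.1.
Change in producer surplus = 737.1 - 1232.1 = -495.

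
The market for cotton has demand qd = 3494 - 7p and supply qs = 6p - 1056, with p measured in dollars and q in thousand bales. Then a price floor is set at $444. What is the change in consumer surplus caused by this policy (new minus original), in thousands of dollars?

In a free market, 3494 - 7p = 6p - 1056 gives the equilibrium p* = 350, q* = 1044.
Because the floor (444) lies above the market-clearing price, it is binding.
At p = 444: qd = 3494 - 7·444 = 386 and qs = 6·444 - 1056 = 1608.
Consumer surplus without the control is ½ · (3494/7 - 350) · 1044 = 544968/7.
With the floor, consumers buy 386 units at 444, so CS = ½ · (3494/7 - 444) · 386 = 74498/7.
Change in consumer surplus = 74498/7 - 544968/7 = -67210.

-67210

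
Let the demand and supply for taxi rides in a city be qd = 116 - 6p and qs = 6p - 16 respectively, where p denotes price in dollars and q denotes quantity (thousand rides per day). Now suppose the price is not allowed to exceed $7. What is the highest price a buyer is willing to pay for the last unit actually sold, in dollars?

15

Equilibrium: 116 - 6p = 6p - 16, so 132 = 12p and p* = 11, q* = 50.
Since 7 < 11, the ceiling is binding.
At p = 7: qd = 116 - 6·7 = 74 and qs = 6·7 - 16 = 26.
Only 26 units reach the market. On the demand curve, the marginal buyer's willingness to pay at q = 26 is (116 - 26)/6 = 15.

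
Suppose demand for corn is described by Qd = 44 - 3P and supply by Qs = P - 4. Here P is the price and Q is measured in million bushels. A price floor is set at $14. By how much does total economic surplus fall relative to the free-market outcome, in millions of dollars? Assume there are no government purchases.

24

Without the control the market clears where 44 - 3P = P - 4, i.e. P* = 12 and Q* = 8.
Since 14 > 12, the floor is binding.
At P = 14: Qd = 44 - 3·14 = 2 and Qs = 14 - 4 = 10.
Quantity traded falls to 2. At Q = 2 the demand price is (44 - 2)/3 = 14 and the supply price is 4 + 2 = 6.
Deadweight loss = ½ · (14 - 6) · (8 - 2) = ½ · 8 · 6 = 24.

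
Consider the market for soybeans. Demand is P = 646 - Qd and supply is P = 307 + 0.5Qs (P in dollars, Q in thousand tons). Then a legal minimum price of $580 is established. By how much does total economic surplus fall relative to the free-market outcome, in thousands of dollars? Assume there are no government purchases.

19200

Rearranging demand gives Qd = 646 - P; rearranging supply gives Qs = 2P - 614. Setting quantity demanded equal to quantity supplied, 646 - P = 2P - 614, gives P* = 420 and Q* = 226.
Since 580 > 420, the floor is binding.
At P = 580: Qd = 646 - 580 = 66 and Qs = 2·580 - 614 = 546.
Quantity traded falls to 66. At Q = 66 the demand price is 646 - 66 = 580 and the supply price is (614 + 66)/2 = 340.
Deadweight loss = ½ · (580 - 340) · (226 - 66) = ½ · 240 · 160 = 19200.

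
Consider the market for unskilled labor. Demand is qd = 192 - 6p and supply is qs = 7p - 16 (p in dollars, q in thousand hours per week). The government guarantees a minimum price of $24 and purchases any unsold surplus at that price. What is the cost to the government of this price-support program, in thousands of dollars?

Setting quantity demanded equal to quantity supplied, 192 - 6p = 7p - 16, gives p* = 16 and q* = 96.
Since 24 > 16, the floor is binding.
At p = 24: qd = 192 - 6·24 = 48 and qs = 7·24 - 16 = 152.
Surplus = qs - qd = 104.
Government expenditure = surplus × support price = 104 × 24 = 2496.

2496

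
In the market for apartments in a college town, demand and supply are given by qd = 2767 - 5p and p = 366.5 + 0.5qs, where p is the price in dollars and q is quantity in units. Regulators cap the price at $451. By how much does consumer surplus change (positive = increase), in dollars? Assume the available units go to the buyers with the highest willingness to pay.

Rearranging supply gives qs = 2p - 733. Equilibrium: 2767 - 5p = 2p - 733, so 3500 = 7p and p* = 500, q* = 267.
Because the ceiling (451) lies below the market-clearing price, it is binding.
At p = 451: qd = 2767 - 5·451 = 512 and qs = 2·451 - 733 = 169.
Consumer surplus without the control is ½ · (553.4 - 500) · 267 = 7128.9.
With the ceiling, 169 units are sold at 451 (assume they go to the highest-value buyers). The demand price at q = 169 is 519.6, so CS = ½ · [(553.4 - 451) + (519.6 - 451)] · 169 = 14449.5.
Change in consumer surplus = 14449.5 - 7128.9 = 7320.6.

7320.6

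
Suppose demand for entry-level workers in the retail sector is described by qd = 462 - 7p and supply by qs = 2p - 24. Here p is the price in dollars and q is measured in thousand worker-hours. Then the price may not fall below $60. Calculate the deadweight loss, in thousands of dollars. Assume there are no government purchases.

567

Setting quantity demanded equal to quantity supplied, 462 - 7p = 2p - 24, gives p* = 54 and q* = 84.
Since 60 > 54, the floor is binding.
At p = 60: qd = 462 - 7·60 = 42 and qs = 2·60 - 24 = 96.
Quantity traded falls to 42. At q = 42 the demand price is (462 - 42)/7 = 60 and the supply price is (24 + 42)/2 = 33.
Deadweight loss = ½ · (60 - 33) · (84 - 42) = ½ · 27 · 42 = 567.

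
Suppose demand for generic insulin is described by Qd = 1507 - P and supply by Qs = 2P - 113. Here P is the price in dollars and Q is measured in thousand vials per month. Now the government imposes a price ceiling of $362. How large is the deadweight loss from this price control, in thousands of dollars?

95052

Without the control the market clears where 1507 - P = 2P - 113, i.e. P* = 540 and Q* = 967.
Because the ceiling (362) lies below the market-clearing price, it is binding.
At P = 362: Qd = 1507 - 362 = 1145 and Qs = 2·362 - 113 = 611.
Quantity traded falls to 611. At Q = 611 the demand price is 1507 - 611 = 896 and the supply price is (113 + 611)/2 = 362.
Deadweight loss = ½ · (896 - 362) · (967 - 611) = ½ · 534 · 356 = 95052.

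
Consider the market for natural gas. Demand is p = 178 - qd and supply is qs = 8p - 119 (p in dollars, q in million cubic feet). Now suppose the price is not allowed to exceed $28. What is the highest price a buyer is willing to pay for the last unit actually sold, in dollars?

Rearranging demand gives qd = 178 - p. Setting quantity demanded equal to quantity supplied, 178 - p = 8p - 119, gives p* = 33 and q* = 145.
The ceiling of 28 is below the equilibrium price 33, so it binds.
At p = 28: qd = 178 - 28 = 150 and qs = 8·28 - 119 = 105.
Only 105 units reach the market. On the demand curve, the marginal buyer's willingness to pay at q = 105 is (178 - 105) = 73.

73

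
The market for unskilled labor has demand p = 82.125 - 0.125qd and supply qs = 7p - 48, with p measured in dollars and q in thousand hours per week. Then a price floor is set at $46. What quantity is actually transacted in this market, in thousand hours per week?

281

Rearranging demand gives qd = 657 - 8p. Setting quantity demanded equal to quantity supplied, 657 - 8p = 7p - 48, gives p* = 47 and q* = 281.
The floor of 46 is below the equilibrium price 47, so it is not binding; the market clears at p* = 47, q* = 281.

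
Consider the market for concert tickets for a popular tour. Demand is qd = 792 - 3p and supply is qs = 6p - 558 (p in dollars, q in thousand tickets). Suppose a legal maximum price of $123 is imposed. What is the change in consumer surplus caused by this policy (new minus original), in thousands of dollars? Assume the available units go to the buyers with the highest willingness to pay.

486

In a free market, 792 - 3p = 6p - 558 gives the equilibrium p* = 150, q* = 342.
The ceiling of 123 is below the equilibrium price 150, so it binds.
At p = 123: qd = 792 - 3·123 = 423 and qs = 6·123 - 558 = 180.
Consumer surplus without the control is ½ · (264 - 150) · 342 = 19494.
With the ceiling, 180 units are sold at 123 (assume they go to the highest-value buyers). The demand price at q = 180 is 204, so CS = ½ · [(264 - 123) + (204 - 123)] · 180 = 19980.
Change in consumer surplus = 19980 - 19494 = 486.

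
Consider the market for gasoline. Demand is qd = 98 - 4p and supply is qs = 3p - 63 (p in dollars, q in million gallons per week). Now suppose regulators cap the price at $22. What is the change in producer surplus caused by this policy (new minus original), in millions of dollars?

-4.5

In a free market, 98 - 4p = 3p - 63 gives the equilibrium p* = 23, q* = 6.
Because the ceiling (22) lies below the market-clearing price, it is binding.
At p = 22: qd = 98 - 4·22 = 10 and qs = 3·22 - 63 = 3.
Producer surplus without the control is ½ · (23 - 21) · 6 = 6.
With the ceiling, producers sell 3 units at 22, so PS = ½ · (22 - 21) · 3 = 1.5.
Change in producer surplus = 1.5 - 6 = -4.5.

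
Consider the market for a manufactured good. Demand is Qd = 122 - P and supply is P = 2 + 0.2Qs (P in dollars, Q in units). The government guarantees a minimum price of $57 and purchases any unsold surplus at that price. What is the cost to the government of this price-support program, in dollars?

11970

Rearranging supply gives Qs = 5P - 10. In a free market, 122 - P = 5P - 10 gives the equilibrium P* = 22, Q* = 100.
The floor of 57 is above the equilibrium price 22, so it binds.
At P = 57: Qd = 122 - 57 = 65 and Qs = 5·57 - 10 = 275.
Surplus = Qs - Qd = 210.
Government expenditure = surplus × support price = 210 × 57 = 11970.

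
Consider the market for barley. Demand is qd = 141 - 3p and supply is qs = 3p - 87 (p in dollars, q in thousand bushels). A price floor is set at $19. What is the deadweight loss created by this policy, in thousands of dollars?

Setting quantity demanded equal to quantity supplied, 141 - 3p = 3p - 87, gives p* = 38 and q* = 27.
Since 19 is below p* = 38, the floor does not bind and the free-market outcome prevails.
Since the control does not bind, no trades are prevented and deadweight loss is zero.

0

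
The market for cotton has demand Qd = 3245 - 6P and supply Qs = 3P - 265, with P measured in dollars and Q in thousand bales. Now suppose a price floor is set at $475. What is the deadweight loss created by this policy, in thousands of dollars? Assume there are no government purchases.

Setting quantity demanded equal to quantity supplied, 3245 - 6P = 3P - 265, gives P* = 390 and Q* = 905.
Because the floor (475) lies above the market-clearing price, it is binding.
At P = 475: Qd = 3245 - 6·475 = 395 and Qs = 3·475 - 265 = 1160.
Quantity traded falls to 395. At Q = 395 the demand price is (3245 - 395)/6 = 475 and the supply price is (265 + 395)/3 = 220.
Deadweight loss = ½ · (475 - 220) · (905 - 395) = ½ · 255 · 510 = 65025.

65025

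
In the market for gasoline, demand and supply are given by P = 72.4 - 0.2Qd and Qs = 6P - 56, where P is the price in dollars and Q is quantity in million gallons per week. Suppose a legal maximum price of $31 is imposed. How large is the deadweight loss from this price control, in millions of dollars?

323.4

Rearranging demand gives Qd = 362 - 5P. Equilibrium: 362 - 5P = 6P - 56, so 418 = 11P and P* = 38, Q* = 172.
Since 31 < 38, the ceiling is binding.
At P = 31: Qd = 362 - 5·31 = 207 and Qs = 6·31 - 56 = 130.
Quantity traded falls to 130. At Q = 130 the demand price is (362 - 130)/5 = 46.4 and the supply price is (56 + 130)/6 = 31.
Deadweight loss = ½ · (46.4 - 31) · (172 - 130) = ½ · 15.4 · 42 = 323.4.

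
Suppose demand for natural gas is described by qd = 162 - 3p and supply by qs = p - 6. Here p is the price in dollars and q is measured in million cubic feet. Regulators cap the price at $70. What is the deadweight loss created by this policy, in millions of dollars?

In a free market, 162 - 3p = p - 6 gives the equilibrium p* = 42, q* = 36.
The ceiling of 70 is above the equilibrium price 42, so it is not binding; the market clears at p* = 42, q* = 36.
Since the control does not bind, no trades are prevented and deadweight loss is zero.

0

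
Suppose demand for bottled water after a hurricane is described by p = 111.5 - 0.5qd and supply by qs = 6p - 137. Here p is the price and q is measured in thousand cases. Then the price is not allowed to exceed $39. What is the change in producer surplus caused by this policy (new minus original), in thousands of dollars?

Rearranging demand gives qd = 223 - 2p. In a free market, 223 - 2p = 6p - 137 gives the equilibrium p* = 45, q* = 133.
The ceiling of 39 is below the equilibrium price 45, so it binds.
At p = 39: qd = 223 - 2·39 = 145 and qs = 6·39 - 137 = 97.
Producer surplus without the control is ½ · (45 - 137/6) · 133 = 17689/12.
With the ceiling, producers sell 97 units at 39, so PS = ½ · (39 - 137/6) · 97 = 9409/12.
Change in producer surplus = 9409/12 - 17689/12 = -690.

-690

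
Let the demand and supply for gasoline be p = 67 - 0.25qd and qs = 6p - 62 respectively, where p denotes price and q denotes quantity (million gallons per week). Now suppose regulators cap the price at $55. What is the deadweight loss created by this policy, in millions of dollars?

0

Rearranging demand gives qd = 268 - 4p. Setting quantity demanded equal to quantity supplied, 268 - 4p = 6p - 62, gives p* = 33 and q* = 136.
The ceiling of 55 is above the equilibrium price 33, so it is not binding; the market clears at p* = 33, q* = 136.
Since the control does not bind, no trades are prevented and deadweight loss is zero.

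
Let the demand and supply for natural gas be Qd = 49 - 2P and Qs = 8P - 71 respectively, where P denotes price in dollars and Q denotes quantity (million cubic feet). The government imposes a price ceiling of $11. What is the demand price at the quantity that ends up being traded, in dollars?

Equilibrium: 49 - 2P = 8P - 71, so 120 = 10P and P* = 12, Q* = 25.
Since 11 < 12, the ceiling is binding.
At P = 11: Qd = 49 - 2·11 = 27 and Qs = 8·11 - 71 = 17.
Only 17 units reach the market. On the demand curve, the marginal buyer's willingness to pay at Q = 17 is (49 - 17)/2 = 16.

16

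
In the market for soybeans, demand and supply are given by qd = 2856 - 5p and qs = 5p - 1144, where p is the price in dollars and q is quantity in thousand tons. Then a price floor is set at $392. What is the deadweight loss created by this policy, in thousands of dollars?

In a free market, 2856 - 5p = 5p - 1144 gives the equilibrium p* = 400, q* = 856.
Since 392 is below p* = 400, the floor does not bind and the free-market outcome prevails.
Since the control does not bind, no trades are prevented and deadweight loss is zero.

0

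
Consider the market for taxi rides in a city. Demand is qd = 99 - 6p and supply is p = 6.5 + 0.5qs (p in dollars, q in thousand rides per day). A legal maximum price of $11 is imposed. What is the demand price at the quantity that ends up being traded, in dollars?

Rearranging supply gives qs = 2p - 13. Equilibrium: 99 - 6p = 2p - 13, so 112 = 8p and p* = 14, q* = 15.
The ceiling of 11 is below the equilibrium price 14, so it binds.
At p = 11: qd = 99 - 6·11 = 33 and qs = 2·11 - 13 = 9.
Only 9 units reach the market. On the demand curve, the marginal buyer's willingness to pay at q = 9 is (99 - 9)/6 = 15.

15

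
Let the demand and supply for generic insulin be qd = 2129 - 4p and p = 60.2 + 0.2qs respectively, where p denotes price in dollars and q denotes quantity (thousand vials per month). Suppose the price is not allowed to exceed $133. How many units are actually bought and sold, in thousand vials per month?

Rearranging supply gives qs = 5p - 301. In a free market, 2129 - 4p = 5p - 301 gives the equilibrium p* = 270, q* = 1049.
Because the ceiling (133) lies below the market-clearing price, it is binding.
At p = 133: qd = 2129 - 4·133 = 1597 and qs = 5·133 - 301 = 364.
The quantity actually transacted is the short side, supply: 364.

364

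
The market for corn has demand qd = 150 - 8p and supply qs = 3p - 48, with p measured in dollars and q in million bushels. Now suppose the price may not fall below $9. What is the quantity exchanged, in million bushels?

6

Without the control the market clears where 150 - 8p = 3p - 48, i.e. p* = 18 and q* = 6.
The floor of 9 is below the equilibrium price 18, so it is not binding; the market clears at p* = 18, q* = 6.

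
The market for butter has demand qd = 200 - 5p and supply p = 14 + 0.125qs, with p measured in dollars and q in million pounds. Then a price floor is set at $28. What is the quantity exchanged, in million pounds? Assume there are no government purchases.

60

Rearranging supply gives qs = 8p - 112. In a free market, 200 - 5p = 8p - 112 gives the equilibrium p* = 24, q* = 80.
The floor of 28 is above the equilibrium price 24, so it binds.
At p = 28: qd = 200 - 5·28 = 60 and qs = 8·28 - 112 = 112.
The quantity actually transacted is the short side, demand: 60.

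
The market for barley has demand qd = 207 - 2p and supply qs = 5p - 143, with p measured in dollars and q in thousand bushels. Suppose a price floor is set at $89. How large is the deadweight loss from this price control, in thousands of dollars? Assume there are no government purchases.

2129.4

Equilibrium: 207 - 2p = 5p - 143, so 350 = 7p and p* = 50, q* = 107.
Because the floor (89) lies above the market-clearing price, it is binding.
At p = 89: qd = 207 - 2·89 = 29 and qs = 5·89 - 143 = 302.
Quantity traded falls to 29. At q = 29 the demand price is (207 - 29)/2 = 89 and the supply price is (143 + 29)/5 = 34.4.
Deadweight loss = ½ · (89 - 34.4) · (107 - 29) = ½ · 54.6 · 78 = 2129.4.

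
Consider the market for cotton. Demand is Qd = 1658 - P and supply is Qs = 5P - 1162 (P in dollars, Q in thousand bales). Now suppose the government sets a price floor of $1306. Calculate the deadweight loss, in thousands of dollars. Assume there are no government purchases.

419337.6

Without the control the market clears where 1658 - P = 5P - 1162, i.e. P* = 470 and Q* = 1188.
The floor of 1306 is above the equilibrium price 470, so it binds.
At P = 1306: Qd = 1658 - 1306 = 352 and Qs = 5·1306 - 1162 = 5368.
Quantity traded falls to 352. At Q = 352 the demand price is 1658 - 352 = 1306 and the supply price is (1162 + 352)/5 = 302.8.
Deadweight loss = ½ · (1306 - 302.8) · (1188 - 352) = ½ · 1003.2 · 836 = 419337.6.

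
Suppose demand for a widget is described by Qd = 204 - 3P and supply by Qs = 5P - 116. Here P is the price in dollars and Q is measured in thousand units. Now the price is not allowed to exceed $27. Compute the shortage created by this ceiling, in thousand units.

In a free market, 204 - 3P = 5P - 116 gives the equilibrium P* = 40, Q* = 84.
Because the ceiling (27) lies below the market-clearing price, it is binding.
At P = 27: Qd = 204 - 3·27 = 123 and Qs = 5·27 - 116 = 19.
Shortage = Qd - Qs = 123 - 19 = 104.

104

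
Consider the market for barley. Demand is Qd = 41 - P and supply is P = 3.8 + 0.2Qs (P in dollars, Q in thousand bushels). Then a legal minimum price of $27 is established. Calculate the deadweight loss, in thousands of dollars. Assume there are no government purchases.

Rearranging supply gives Qs = 5P - 19. Without the control the market clears where 41 - P = 5P - 19, i.e. P* = 10 and Q* = 31.
Since 27 > 10, the floor is binding.
At P = 27: Qd = 41 - 27 = 14 and Qs = 5·27 - 19 = 116.
Quantity traded falls to 14. At Q = 14 the demand price is 41 - 14 = 27 and the supply price is (19 + 14)/5 = 6.6.
Deadweight loss = ½ · (27 - 6.6) · (31 - 14) = ½ · 20.4 · 17 = 173.4.

173.4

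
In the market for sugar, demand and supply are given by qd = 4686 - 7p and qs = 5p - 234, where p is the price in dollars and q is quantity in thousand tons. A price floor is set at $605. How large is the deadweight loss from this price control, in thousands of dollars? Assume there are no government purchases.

319410

Setting quantity demanded equal to quantity supplied, 4686 - 7p = 5p - 234, gives p* = 410 and q* = 1816.
Because the floor (605) lies above the market-clearing price, it is binding.
At p = 605: qd = 4686 - 7·605 = 451 and qs = 5·605 - 234 = 2791.
Quantity traded falls to 451. At q = 451 the demand price is (4686 - 451)/7 = 605 and the supply price is (234 + 451)/5 = 137.
Deadweight loss = ½ · (605 - 137) · (1816 - 451) = ½ · 468 · 1365 = 319410.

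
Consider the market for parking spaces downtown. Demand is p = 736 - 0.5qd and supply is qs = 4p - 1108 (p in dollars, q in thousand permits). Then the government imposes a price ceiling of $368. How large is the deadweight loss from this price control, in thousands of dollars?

23064

Rearranging demand gives qd = 1472 - 2p. Equilibrium: 1472 - 2p = 4p - 1108, so 2580 = 6p and p* = 430, q* = 612.
Because the ceiling (368) lies below the market-clearing price, it is binding.
At p = 368: qd = 1472 - 2·368 = 736 and qs = 4·368 - 1108 = 364.
Quantity traded falls to 364. At q = 364 the demand price is (1472 - 364)/2 = 554 and the supply price is (1108 + 364)/4 = 368.
Deadweight loss = ½ · (554 - 368) · (612 - 364) = ½ · 186 · 248 = 23064.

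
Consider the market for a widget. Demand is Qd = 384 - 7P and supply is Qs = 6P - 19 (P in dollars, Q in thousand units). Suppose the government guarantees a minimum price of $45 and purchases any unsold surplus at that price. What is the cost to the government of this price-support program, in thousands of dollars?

8190

Setting quantity demanded equal to quantity supplied, 384 - 7P = 6P - 19, gives P* = 31 and Q* = 167.
The floor of 45 is above the equilibrium price 31, so it binds.
At P = 45: Qd = 384 - 7·45 = 69 and Qs = 6·45 - 19 = 251.
Surplus = Qs - Qd = 182.
Government expenditure = surplus × support price = 182 × 45 = 8190.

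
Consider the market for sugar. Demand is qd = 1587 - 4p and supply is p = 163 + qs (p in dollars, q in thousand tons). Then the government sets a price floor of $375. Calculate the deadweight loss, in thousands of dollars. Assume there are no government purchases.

6250

Rearranging supply gives qs = p - 163. Equilibrium: 1587 - 4p = p - 163, so 1750 = 5p and p* = 350, q* = 187.
Because the floor (375) lies above the market-clearing price, it is binding.
At p = 375: qd = 1587 - 4·375 = 87 and qs = 375 - 163 = 212.
Quantity traded falls to 87. At q = 87 the demand price is (1587 - 87)/4 = 375 and the supply price is 163 + 87 = 250.
Deadweight loss = ½ · (375 - 250) · (187 - 87) = ½ · 125 · 100 = 6250.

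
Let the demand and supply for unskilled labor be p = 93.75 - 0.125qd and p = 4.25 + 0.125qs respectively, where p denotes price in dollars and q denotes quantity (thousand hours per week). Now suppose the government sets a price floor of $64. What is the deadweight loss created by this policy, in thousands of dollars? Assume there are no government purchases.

Rearranging demand gives qd = 750 - 8p; rearranging supply gives qs = 8p - 34. Setting quantity demanded equal to quantity supplied, 750 - 8p = 8p - 34, gives p* = 49 and q* = 358.
Since 64 > 49, the floor is binding.
At p = 64: qd = 750 - 8·64 = 238 and qs = 8·64 - 34 = 478.
Quantity traded falls to 238. At q = 238 the demand price is (750 - 238)/8 = 64 and the supply price is (34 + 238)/8 = 34.
Deadweight loss = ½ · (64 - 34) · (358 - 238) = ½ · 30 · 120 = 1800.

1800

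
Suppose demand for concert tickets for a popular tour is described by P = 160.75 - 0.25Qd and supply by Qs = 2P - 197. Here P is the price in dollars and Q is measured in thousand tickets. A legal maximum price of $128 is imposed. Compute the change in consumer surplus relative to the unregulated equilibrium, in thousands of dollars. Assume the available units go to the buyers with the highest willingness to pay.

Rearranging demand gives Qd = 643 - 4P. Setting quantity demanded equal to quantity supplied, 643 - 4P = 2P - 197, gives P* = 140 and Q* = 83.
The ceiling of 128 is below the equilibrium price 140, so it binds.
At P = 128: Qd = 643 - 4·128 = 131 and Qs = 2·128 - 197 = 59.
Consumer surplus without the control is ½ · (160.75 - 140) · 83 = 861.125.
With the ceiling, 59 units are sold at 128 (assume they go to the highest-value buyers). The demand price at Q = 59 is 146, so CS = ½ · [(160.75 - 128) + (146 - 128)] · 59 = 1497.125.
Change in consumer surplus = 1497.125 - 861.125 = 636.

636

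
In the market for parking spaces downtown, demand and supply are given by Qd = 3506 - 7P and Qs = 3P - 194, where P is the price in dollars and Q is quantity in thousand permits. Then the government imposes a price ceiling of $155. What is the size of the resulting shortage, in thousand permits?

In a free market, 3506 - 7P = 3P - 194 gives the equilibrium P* = 370, Q* = 916.
Since 155 < 370, the ceiling is binding.
At P = 155: Qd = 3506 - 7·155 = 2421 and Qs = 3·155 - 194 = 271.
Shortage = Qd - Qs = 2421 - 271 = 2150.

2150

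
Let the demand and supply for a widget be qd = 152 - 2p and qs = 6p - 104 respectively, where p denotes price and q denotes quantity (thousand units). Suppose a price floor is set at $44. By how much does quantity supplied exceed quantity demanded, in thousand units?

In a free market, 152 - 2p = 6p - 104 gives the equilibrium p* = 32, q* = 88.
The floor of 44 is above the equilibrium price 32, so it binds.
At p = 44: qd = 152 - 2·44 = 64 and qs = 6·44 - 104 = 160.
Surplus = qs - qd = 160 - 64 = 96.

96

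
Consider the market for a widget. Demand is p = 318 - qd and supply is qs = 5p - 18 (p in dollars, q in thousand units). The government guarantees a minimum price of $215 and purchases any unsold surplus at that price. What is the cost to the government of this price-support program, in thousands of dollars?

Rearranging demand gives qd = 318 - p. Setting quantity demanded equal to quantity supplied, 318 - p = 5p - 18, gives p* = 56 and q* = 262.
The floor of 215 is above the equilibrium price 56, so it binds.
At p = 215: qd = 318 - 215 = 103 and qs = 5·215 - 18 = 1057.
Surplus = qs - qd = 954.
Government expenditure = surplus × support price = 954 × 215 = 205110.

205110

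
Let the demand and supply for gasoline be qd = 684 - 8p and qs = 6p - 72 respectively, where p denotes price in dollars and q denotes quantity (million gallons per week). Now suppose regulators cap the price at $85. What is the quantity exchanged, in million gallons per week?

252

In a free market, 684 - 8p = 6p - 72 gives the equilibrium p* = 54, q* = 252.
Since 85 is above p* = 54, the ceiling does not bind and the free-market outcome prevails.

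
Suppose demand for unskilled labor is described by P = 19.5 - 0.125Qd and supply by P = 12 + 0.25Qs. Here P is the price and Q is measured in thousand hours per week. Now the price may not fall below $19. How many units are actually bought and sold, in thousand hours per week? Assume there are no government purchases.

4

Rearranging demand gives Qd = 156 - 8P; rearranging supply gives Qs = 4P - 48. Setting quantity demanded equal to quantity supplied, 156 - 8P = 4P - 48, gives P* = 17 and Q* = 20.
The floor of 19 is above the equilibrium price 17, so it binds.
At P = 19: Qd = 156 - 8·19 = 4 and Qs = 4·19 - 48 = 28.
The quantity actually transacted is the short side, demand: 4.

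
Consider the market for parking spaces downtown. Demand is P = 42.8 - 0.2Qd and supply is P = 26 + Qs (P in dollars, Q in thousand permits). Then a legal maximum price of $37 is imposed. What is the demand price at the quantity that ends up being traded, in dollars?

Rearranging demand gives Qd = 214 - 5P; rearranging supply gives Qs = P - 26. In a free market, 214 - 5P = P - 26 gives the equilibrium P* = 40, Q* = 14.
Because the ceiling (37) lies below the market-clearing price, it is binding.
At P = 37: Qd = 214 - 5·37 = 29 and Qs = 37 - 26 = 11.
Only 11 units reach the market. On the demand curve, the marginal buyer's willingness to pay at Q = 11 is (214 - 11)/5 = 40.6.

40.6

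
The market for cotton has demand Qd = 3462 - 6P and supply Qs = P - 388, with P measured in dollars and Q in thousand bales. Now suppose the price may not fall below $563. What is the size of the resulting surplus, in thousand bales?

In a free market, 3462 - 6P = P - 388 gives the equilibrium P* = 550, Q* = 162.
The floor of 563 is above the equilibrium price 550, so it binds.
At P = 563: Qd = 3462 - 6·563 = 84 and Qs = 563 - 388 = 175.
Surplus = Qs - Qd = 175 - 84 = 91.

91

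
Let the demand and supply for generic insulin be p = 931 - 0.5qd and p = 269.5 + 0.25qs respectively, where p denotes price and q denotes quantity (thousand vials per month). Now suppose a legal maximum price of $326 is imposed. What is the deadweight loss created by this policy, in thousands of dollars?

Rearranging demand gives qd = 1862 - 2p; rearranging supply gives qs = 4p - 1078. Equilibrium: 1862 - 2p = 4p - 1078, so 2940 = 6p and p* = 490, q* = 882.
Because the ceiling (326) lies below the market-clearing price, it is binding.
At p = 326: qd = 1862 - 2·326 = 1210 and qs = 4·326 - 1078 = 226.
Quantity traded falls to 226. At q = 226 the demand price is (1862 - 226)/2 = 818 and the supply price is (1078 + 226)/4 = 326.
Deadweight loss = ½ · (818 - 326) · (882 - 226) = ½ · 492 · 656 = 161376.

161376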